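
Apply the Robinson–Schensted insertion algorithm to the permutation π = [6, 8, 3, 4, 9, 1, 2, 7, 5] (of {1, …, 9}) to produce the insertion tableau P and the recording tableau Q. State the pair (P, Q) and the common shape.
P = [1, 2, 5] / [3, 4, 7] / [6, 8, 9];  Q = [1, 2, 5] / [3, 4, 8] / [6, 7, 9];  common shape = (3, 3, 3)

Row-insert the values π_1, π_2, … into P one at a time, bumping the leftmost entry strictly greater than the inserted value down to the next row. The recording tableau Q records, in position (i, j), the step at which that cell was added to P.
  Insert 6 (step 1): P = [6];  Q = [1]
  Insert 8 (step 2): P = [6, 8];  Q = [1, 2]
  Insert 3 (step 3): P = [3, 8] / [6];  Q = [1, 2] / [3]
  Insert 4 (step 4): P = [3, 4] / [6, 8];  Q = [1, 2] / [3, 4]
  Insert 9 (step 5): P = [3, 4, 9] / [6, 8];  Q = [1, 2, 5] / [3, 4]
  Insert 1 (step 6): P = [1, 4, 9] / [3, 8] / [6];  Q = [1, 2, 5] / [3, 4] / [6]
  Insert 2 (step 7): P = [1, 2, 9] / [3, 4] / [6, 8];  Q = [1, 2, 5] / [3, 4] / [6, 7]
  Insert 7 (step 8): P = [1, 2, 7] / [3, 4, 9] / [6, 8];  Q = [1, 2, 5] / [3, 4, 8] / [6, 7]
  Insert 5 (step 9): P = [1, 2, 5] / [3, 4, 7] / [6, 8, 9];  Q = [1, 2, 5] / [3, 4, 8] / [6, 7, 9]
Final shape: (3, 3, 3).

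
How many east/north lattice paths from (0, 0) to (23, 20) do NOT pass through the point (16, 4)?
Number of paths = 959379132555

Total paths from (0, 0) to (23, 20): C(43, 23) = 960566918220. Paths through (16, 4): (paths (0, 0) → (16, 4)) × (paths (16, 4) → (23, 20)) = C(20, 16) · C(23, 7) = 4845 · 245157 = 1187785665. Avoidance count = 960566918220 − 1187785665 = 959379132555.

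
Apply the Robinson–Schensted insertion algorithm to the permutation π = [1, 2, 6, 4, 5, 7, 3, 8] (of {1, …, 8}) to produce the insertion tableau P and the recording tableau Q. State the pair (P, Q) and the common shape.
P = [1, 2, 3, 5, 7, 8] / [4] / [6];  Q = [1, 2, 3, 5, 6, 8] / [4] / [7];  common shape = (6, 1, 1)

Row-insert the values π_1, π_2, … into P one at a time, bumping the leftmost entry strictly greater than the inserted value down to the next row. The recording tableau Q records, in position (i, j), the step at which that cell was added to P.
  Insert 1 (step 1): P = [1];  Q = [1]
  Insert 2 (step 2): P = [1, 2];  Q = [1, 2]
  Insert 6 (step 3): P = [1, 2, 6];  Q = [1, 2, 3]
  Insert 4 (step 4): P = [1, 2, 4] / [6];  Q = [1, 2, 3] / [4]
  Insert 5 (step 5): P = [1, 2, 4, 5] / [6];  Q = [1, 2, 3, 5] / [4]
  Insert 7 (step 6): P = [1, 2, 4, 5, 7] / [6];  Q = [1, 2, 3, 5, 6] / [4]
  Insert 3 (step 7): P = [1, 2, 3, 5, 7] / [4] / [6];  Q = [1, 2, 3, 5, 6] / [4] / [7]
  Insert 8 (step 8): P = [1, 2, 3, 5, 7, 8] / [4] / [6];  Q = [1, 2, 3, 5, 6, 8] / [4] / [7]
Final shape: (6, 1, 1).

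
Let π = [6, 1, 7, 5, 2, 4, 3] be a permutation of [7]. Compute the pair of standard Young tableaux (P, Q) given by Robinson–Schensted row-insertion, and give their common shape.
P = [1, 2, 3] / [4, 7] / [5] / [6];  Q = [1, 3, 6] / [2, 4] / [5] / [7];  common shape = (3, 2, 1, 1)

Row-insert the values π_1, π_2, … into P one at a time, bumping the leftmost entry strictly greater than the inserted value down to the next row. The recording tableau Q records, in position (i, j), the step at which that cell was added to P.
  Insert 6 (step 1): P = [6];  Q = [1]
  Insert 1 (step 2): P = [1] / [6];  Q = [1] / [2]
  Insert 7 (step 3): P = [1, 7] / [6];  Q = [1, 3] / [2]
  Insert 5 (step 4): P = [1, 5] / [6, 7];  Q = [1, 3] / [2, 4]
  Insert 2 (step 5): P = [1, 2] / [5, 7] / [6];  Q = [1, 3] / [2, 4] / [5]
  Insert 4 (step 6): P = [1, 2, 4] / [5, 7] / [6];  Q = [1, 3, 6] / [2, 4] / [5]
  Insert 3 (step 7): P = [1, 2, 3] / [4, 7] / [5] / [6];  Q = [1, 3, 6] / [2, 4] / [5] / [7]
Final shape: (3, 2, 1, 1).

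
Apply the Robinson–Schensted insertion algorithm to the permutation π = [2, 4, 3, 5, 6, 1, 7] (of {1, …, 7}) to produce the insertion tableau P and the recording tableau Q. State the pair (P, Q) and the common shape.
P = [1, 3, 5, 6, 7] / [2] / [4];  Q = [1, 2, 4, 5, 7] / [3] / [6];  common shape = (5, 1, 1)

Row-insert the values π_1, π_2, … into P one at a time, bumping the leftmost entry strictly greater than the inserted value down to the next row. The recording tableau Q records, in position (i, j), the step at which that cell was added to P.
  Insert 2 (step 1): P = [2];  Q = [1]
  Insert 4 (step 2): P = [2, 4];  Q = [1, 2]
  Insert 3 (step 3): P = [2, 3] / [4];  Q = [1, 2] / [3]
  Insert 5 (step 4): P = [2, 3, 5] / [4];  Q = [1, 2, 4] / [3]
  Insert 6 (step 5): P = [2, 3, 5, 6] / [4];  Q = [1, 2, 4, 5] / [3]
  Insert 1 (step 6): P = [1, 3, 5, 6] / [2] / [4];  Q = [1, 2, 4, 5] / [3] / [6]
  Insert 7 (step 7): P = [1, 3, 5, 6, 7] / [2] / [4];  Q = [1, 2, 4, 5, 7] / [3] / [6]
Final shape: (5, 1, 1).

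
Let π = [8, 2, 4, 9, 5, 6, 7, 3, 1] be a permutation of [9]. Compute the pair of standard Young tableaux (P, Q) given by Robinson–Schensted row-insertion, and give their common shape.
P = [1, 3, 5, 6, 7] / [2, 9] / [4] / [8];  Q = [1, 3, 4, 6, 7] / [2, 5] / [8] / [9];  common shape = (5, 2, 1, 1)

Row-insert the values π_1, π_2, … into P one at a time, bumping the leftmost entry strictly greater than the inserted value down to the next row. The recording tableau Q records, in position (i, j), the step at which that cell was added to P.
  Insert 8 (step 1): P = [8];  Q = [1]
  Insert 2 (step 2): P = [2] / [8];  Q = [1] / [2]
  Insert 4 (step 3): P = [2, 4] / [8];  Q = [1, 3] / [2]
  Insert 9 (step 4): P = [2, 4, 9] / [8];  Q = [1, 3, 4] / [2]
  Insert 5 (step 5): P = [2, 4, 5] / [8, 9];  Q = [1, 3, 4] / [2, 5]
  Insert 6 (step 6): P = [2, 4, 5, 6] / [8, 9];  Q = [1, 3, 4, 6] / [2, 5]
  Insert 7 (step 7): P = [2, 4, 5, 6, 7] / [8, 9];  Q = [1, 3, 4, 6, 7] / [2, 5]
  Insert 3 (step 8): P = [2, 3, 5, 6, 7] / [4, 9] / [8];  Q = [1, 3, 4, 6, 7] / [2, 5] / [8]
  Insert 1 (step 9): P = [1, 3, 5, 6, 7] / [2, 9] / [4] / [8];  Q = [1, 3, 4, 6, 7] / [2, 5] / [8] / [9]
Final shape: (5, 2, 1, 1).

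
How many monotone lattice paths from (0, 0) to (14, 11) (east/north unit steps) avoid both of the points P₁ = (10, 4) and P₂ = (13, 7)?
Number of paths = 3839570

Inclusion–exclusion. Total paths: C(25, 14) = 4457400. Through P₁: C(14, 10)·C(11, 4) = 330330. Through P₂: C(20, 13)·C(5, 1) = 387600. Since P₁ is strictly southwest of P₂, a monotone path through both must visit P₁ then P₂; paths through both = C(14, 10)·C(6, 3)·C(5, 1) = 100100. Avoid both = 4457400 − 330330 − 387600 + 100100 = 3839570.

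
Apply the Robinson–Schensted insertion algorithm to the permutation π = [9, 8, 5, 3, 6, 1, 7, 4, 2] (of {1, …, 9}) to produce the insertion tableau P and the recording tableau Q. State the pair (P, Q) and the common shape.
P = [1, 2, 7] / [3, 4] / [5, 6] / [8] / [9];  Q = [1, 5, 7] / [2, 8] / [3, 9] / [4] / [6];  common shape = (3, 2, 2, 1, 1)

Row-insert the values π_1, π_2, … into P one at a time, bumping the leftmost entry strictly greater than the inserted value down to the next row. The recording tableau Q records, in position (i, j), the step at which that cell was added to P.
  Insert 9 (step 1): P = [9];  Q = [1]
  Insert 8 (step 2): P = [8] / [9];  Q = [1] / [2]
  Insert 5 (step 3): P = [5] / [8] / [9];  Q = [1] / [2] / [3]
  Insert 3 (step 4): P = [3] / [5] / [8] / [9];  Q = [1] / [2] / [3] / [4]
  Insert 6 (step 5): P = [3, 6] / [5] / [8] / [9];  Q = [1, 5] / [2] / [3] / [4]
  Insert 1 (step 6): P = [1, 6] / [3] / [5] / [8] / [9];  Q = [1, 5] / [2] / [3] / [4] / [6]
  Insert 7 (step 7): P = [1, 6, 7] / [3] / [5] / [8] / [9];  Q = [1, 5, 7] / [2] / [3] / [4] / [6]
  Insert 4 (step 8): P = [1, 4, 7] / [3, 6] / [5] / [8] / [9];  Q = [1, 5, 7] / [2, 8] / [3] / [4] / [6]
  Insert 2 (step 9): P = [1, 2, 7] / [3, 4] / [5, 6] / [8] / [9];  Q = [1, 5, 7] / [2, 8] / [3, 9] / [4] / [6]
Final shape: (3, 2, 2, 1, 1).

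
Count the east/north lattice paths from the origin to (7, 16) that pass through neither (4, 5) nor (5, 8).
Number of paths = 164058

Inclusion–exclusion. Total paths: C(23, 7) = 245157. Through P₁: C(9, 4)·C(14, 3) = 45864. Through P₂: C(13, 5)·C(10, 2) = 57915. Since P₁ is strictly southwest of P₂, a monotone path through both must visit P₁ then P₂; paths through both = C(9, 4)·C(4, 1)·C(10, 2) = 22680. Avoid both = 245157 − 45864 − 57915 + 22680 = 164058.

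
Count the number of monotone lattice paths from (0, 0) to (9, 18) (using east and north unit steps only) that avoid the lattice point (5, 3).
Number of paths = 4469769

Total paths from (0, 0) to (9, 18): C(27, 9) = 4686825. Paths through (5, 3): (paths (0, 0) → (5, 3)) × (paths (5, 3) → (9, 18)) = C(8, 5) · C(19, 4) = 56 · 3876 = 217056. Avoidance count = 4686825 − 217056 = 4469769.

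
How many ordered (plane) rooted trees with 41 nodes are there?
C_40 = 2622127042276492108820

These ordered rooted trees are counted by the Catalan number C_n = (1/(n + 1)) · C(2n, n). For n = 40: C_40 = (1/41) · C(80, 40) = 107507208733336176461620/41 = 2622127042276492108820.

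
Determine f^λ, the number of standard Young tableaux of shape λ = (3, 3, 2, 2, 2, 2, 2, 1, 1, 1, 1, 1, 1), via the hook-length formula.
# SYT of shape (3, 3, 2, 2, 2, 2, 2, 1, 1, 1, 1, 1, 1) = 5819814

Hook-length formula: f^λ = n! / Π hook(c), product over all cells c of the Young diagram. For λ = (3, 3, 2, 2, 2, 2, 2, 1, 1, 1, 1, 1, 1), n = 22 boxes. Hook lengths by row (left-to-right, top-to-bottom): [15, 8, 2]; [14, 7, 1]; [12, 5]; [11, 4]; [10, 3]; [9, 2]; [8, 1]; [6]; [5]; [4]; [3]; [2]; [1]. Product of hooks = 193133445120000. So f^λ = 22! / 193133445120000 = 1124000727777607680000 / 193133445120000 = 5819814.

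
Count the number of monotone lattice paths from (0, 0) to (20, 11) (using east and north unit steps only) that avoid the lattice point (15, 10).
Number of paths = 65059755

Total paths from (0, 0) to (20, 11): C(31, 20) = 84672315. Paths through (15, 10): (paths (0, 0) → (15, 10)) × (paths (15, 10) → (20, 11)) = C(25, 15) · C(6, 5) = 3268760 · 6 = 19612560. Avoidance count = 84672315 − 19612560 = 65059755.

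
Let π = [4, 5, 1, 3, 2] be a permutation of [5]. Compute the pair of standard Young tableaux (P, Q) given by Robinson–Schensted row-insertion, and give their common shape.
P = [1, 2] / [3, 5] / [4];  Q = [1, 2] / [3, 4] / [5];  common shape = (2, 2, 1)

Row-insert the values π_1, π_2, … into P one at a time, bumping the leftmost entry strictly greater than the inserted value down to the next row. The recording tableau Q records, in position (i, j), the step at which that cell was added to P.
  Insert 4 (step 1): P = [4];  Q = [1]
  Insert 5 (step 2): P = [4, 5];  Q = [1, 2]
  Insert 1 (step 3): P = [1, 5] / [4];  Q = [1, 2] / [3]
  Insert 3 (step 4): P = [1, 3] / [4, 5];  Q = [1, 2] / [3, 4]
  Insert 2 (step 5): P = [1, 2] / [3, 5] / [4];  Q = [1, 2] / [3, 4] / [5]
Final shape: (2, 2, 1).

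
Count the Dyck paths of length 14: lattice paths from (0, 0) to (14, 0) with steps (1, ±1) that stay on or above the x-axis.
C_7 = 429

These Dyck paths are counted by the Catalan number C_n = (1/(n + 1)) · C(2n, n). For n = 7: C_7 = (1/8) · C(14, 7) = 3432/8 = 429.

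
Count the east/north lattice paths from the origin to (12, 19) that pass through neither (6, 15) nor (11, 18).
Number of paths = 66608073

Inclusion–exclusion. Total paths: C(31, 12) = 141120525. Through P₁: C(21, 6)·C(10, 6) = 11395440. Through P₂: C(29, 11)·C(2, 1) = 69194580. Since P₁ is strictly southwest of P₂, a monotone path through both must visit P₁ then P₂; paths through both = C(21, 6)·C(8, 5)·C(2, 1) = 6077568. Avoid both = 141120525 − 11395440 − 69194580 + 6077568 = 66608073.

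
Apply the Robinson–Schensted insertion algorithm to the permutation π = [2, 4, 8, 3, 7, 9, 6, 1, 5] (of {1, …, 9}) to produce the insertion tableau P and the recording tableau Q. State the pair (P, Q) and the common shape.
P = [1, 3, 5, 9] / [2, 6] / [4, 7] / [8];  Q = [1, 2, 3, 6] / [4, 5] / [7, 9] / [8];  common shape = (4, 2, 2, 1)

Row-insert the values π_1, π_2, … into P one at a time, bumping the leftmost entry strictly greater than the inserted value down to the next row. The recording tableau Q records, in position (i, j), the step at which that cell was added to P.
  Insert 2 (step 1): P = [2];  Q = [1]
  Insert 4 (step 2): P = [2, 4];  Q = [1, 2]
  Insert 8 (step 3): P = [2, 4, 8];  Q = [1, 2, 3]
  Insert 3 (step 4): P = [2, 3, 8] / [4];  Q = [1, 2, 3] / [4]
  Insert 7 (step 5): P = [2, 3, 7] / [4, 8];  Q = [1, 2, 3] / [4, 5]
  Insert 9 (step 6): P = [2, 3, 7, 9] / [4, 8];  Q = [1, 2, 3, 6] / [4, 5]
  Insert 6 (step 7): P = [2, 3, 6, 9] / [4, 7] / [8];  Q = [1, 2, 3, 6] / [4, 5] / [7]
  Insert 1 (step 8): P = [1, 3, 6, 9] / [2, 7] / [4] / [8];  Q = [1, 2, 3, 6] / [4, 5] / [7] / [8]
  Insert 5 (step 9): P = [1, 3, 5, 9] / [2, 6] / [4, 7] / [8];  Q = [1, 2, 3, 6] / [4, 5] / [7, 9] / [8]
Final shape: (4, 2, 2, 1).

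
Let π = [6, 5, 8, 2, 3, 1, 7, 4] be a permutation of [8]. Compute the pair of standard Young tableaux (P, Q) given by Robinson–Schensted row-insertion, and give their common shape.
P = [1, 3, 4] / [2, 7] / [5, 8] / [6];  Q = [1, 3, 7] / [2, 5] / [4, 8] / [6];  common shape = (3, 2, 2, 1)

Row-insert the values π_1, π_2, … into P one at a time, bumping the leftmost entry strictly greater than the inserted value down to the next row. The recording tableau Q records, in position (i, j), the step at which that cell was added to P.
  Insert 6 (step 1): P = [6];  Q = [1]
  Insert 5 (step 2): P = [5] / [6];  Q = [1] / [2]
  Insert 8 (step 3): P = [5, 8] / [6];  Q = [1, 3] / [2]
  Insert 2 (step 4): P = [2, 8] / [5] / [6];  Q = [1, 3] / [2] / [4]
  Insert 3 (step 5): P = [2, 3] / [5, 8] / [6];  Q = [1, 3] / [2, 5] / [4]
  Insert 1 (step 6): P = [1, 3] / [2, 8] / [5] / [6];  Q = [1, 3] / [2, 5] / [4] / [6]
  Insert 7 (step 7): P = [1, 3, 7] / [2, 8] / [5] / [6];  Q = [1, 3, 7] / [2, 5] / [4] / [6]
  Insert 4 (step 8): P = [1, 3, 4] / [2, 7] / [5, 8] / [6];  Q = [1, 3, 7] / [2, 5] / [4, 8] / [6]
Final shape: (3, 2, 2, 1).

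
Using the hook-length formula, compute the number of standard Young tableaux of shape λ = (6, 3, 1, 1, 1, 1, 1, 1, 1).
# SYT of shape (6, 3, 1, 1, 1, 1, 1, 1, 1) = 82368

Hook-length formula: f^λ = n! / Π hook(c), product over all cells c of the Young diagram. For λ = (6, 3, 1, 1, 1, 1, 1, 1, 1), n = 16 boxes. Hook lengths by row (left-to-right, top-to-bottom): [14, 6, 5, 3, 2, 1]; [10, 2, 1]; [7]; [6]; [5]; [4]; [3]; [2]; [1]. Product of hooks = 254016000. So f^λ = 16! / 254016000 = 20922789888000 / 254016000 = 82368.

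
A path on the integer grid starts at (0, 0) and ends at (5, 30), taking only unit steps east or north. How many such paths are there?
Number of paths = 324632

A monotone lattice path from (0, 0) to (5, 30) consists of 5 east steps and 30 north steps in some order, so it is determined by which 5 of the 35 steps are east. The count is C(35, 5) = 324632.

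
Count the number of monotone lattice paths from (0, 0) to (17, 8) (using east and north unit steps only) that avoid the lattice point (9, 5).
Number of paths = 751245

Total paths from (0, 0) to (17, 8): C(25, 17) = 1081575. Paths through (9, 5): (paths (0, 0) → (9, 5)) × (paths (9, 5) → (17, 8)) = C(14, 9) · C(11, 8) = 2002 · 165 = 330330. Avoidance count = 1081575 − 330330 = 751245.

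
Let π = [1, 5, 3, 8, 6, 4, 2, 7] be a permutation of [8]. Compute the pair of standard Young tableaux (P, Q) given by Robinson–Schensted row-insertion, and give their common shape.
P = [1, 2, 4, 7] / [3, 6] / [5] / [8];  Q = [1, 2, 4, 8] / [3, 5] / [6] / [7];  common shape = (4, 2, 1, 1)

Row-insert the values π_1, π_2, … into P one at a time, bumping the leftmost entry strictly greater than the inserted value down to the next row. The recording tableau Q records, in position (i, j), the step at which that cell was added to P.
  Insert 1 (step 1): P = [1];  Q = [1]
  Insert 5 (step 2): P = [1, 5];  Q = [1, 2]
  Insert 3 (step 3): P = [1, 3] / [5];  Q = [1, 2] / [3]
  Insert 8 (step 4): P = [1, 3, 8] / [5];  Q = [1, 2, 4] / [3]
  Insert 6 (step 5): P = [1, 3, 6] / [5, 8];  Q = [1, 2, 4] / [3, 5]
  Insert 4 (step 6): P = [1, 3, 4] / [5, 6] / [8];  Q = [1, 2, 4] / [3, 5] / [6]
  Insert 2 (step 7): P = [1, 2, 4] / [3, 6] / [5] / [8];  Q = [1, 2, 4] / [3, 5] / [6] / [7]
  Insert 7 (step 8): P = [1, 2, 4, 7] / [3, 6] / [5] / [8];  Q = [1, 2, 4, 8] / [3, 5] / [6] / [7]
Final shape: (4, 2, 1, 1).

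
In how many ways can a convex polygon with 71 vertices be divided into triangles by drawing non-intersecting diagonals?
C_69 = 337485502510215975556783793455058624700

These polygon triangulations are counted by the Catalan number C_n = (1/(n + 1)) · C(2n, n). For n = 69: C_69 = (1/70) · C(138, 69) = 23623985175715118288974865541854103729000/70 = 337485502510215975556783793455058624700.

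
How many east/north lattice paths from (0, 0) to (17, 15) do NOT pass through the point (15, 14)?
Number of paths = 333046440

Total paths from (0, 0) to (17, 15): C(32, 17) = 565722720. Paths through (15, 14): (paths (0, 0) → (15, 14)) × (paths (15, 14) → (17, 15)) = C(29, 15) · C(3, 2) = 77558760 · 3 = 232676280. Avoidance count = 565722720 − 232676280 = 333046440.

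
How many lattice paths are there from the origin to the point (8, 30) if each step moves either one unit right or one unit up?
Number of paths = 48903492

A monotone lattice path from (0, 0) to (8, 30) consists of 8 east steps and 30 north steps in some order, so it is determined by which 8 of the 38 steps are east. The count is C(38, 8) = 48903492.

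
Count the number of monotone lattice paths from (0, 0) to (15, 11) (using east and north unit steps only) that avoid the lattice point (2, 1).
Number of paths = 4293962

Total paths from (0, 0) to (15, 11): C(26, 15) = 7726160. Paths through (2, 1): (paths (0, 0) → (2, 1)) × (paths (2, 1) → (15, 11)) = C(3, 2) · C(23, 13) = 3 · 1144066 = 3432198. Avoidance count = 7726160 − 3432198 = 4293962.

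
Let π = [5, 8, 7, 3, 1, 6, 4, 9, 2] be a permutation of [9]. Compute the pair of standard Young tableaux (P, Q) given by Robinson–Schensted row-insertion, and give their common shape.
P = [1, 2, 9] / [3, 4] / [5, 6] / [7] / [8];  Q = [1, 2, 8] / [3, 6] / [4, 7] / [5] / [9];  common shape = (3, 2, 2, 1, 1)

Row-insert the values π_1, π_2, … into P one at a time, bumping the leftmost entry strictly greater than the inserted value down to the next row. The recording tableau Q records, in position (i, j), the step at which that cell was added to P.
  Insert 5 (step 1): P = [5];  Q = [1]
  Insert 8 (step 2): P = [5, 8];  Q = [1, 2]
  Insert 7 (step 3): P = [5, 7] / [8];  Q = [1, 2] / [3]
  Insert 3 (step 4): P = [3, 7] / [5] / [8];  Q = [1, 2] / [3] / [4]
  Insert 1 (step 5): P = [1, 7] / [3] / [5] / [8];  Q = [1, 2] / [3] / [4] / [5]
  Insert 6 (step 6): P = [1, 6] / [3, 7] / [5] / [8];  Q = [1, 2] / [3, 6] / [4] / [5]
  Insert 4 (step 7): P = [1, 4] / [3, 6] / [5, 7] / [8];  Q = [1, 2] / [3, 6] / [4, 7] / [5]
  Insert 9 (step 8): P = [1, 4, 9] / [3, 6] / [5, 7] / [8];  Q = [1, 2, 8] / [3, 6] / [4, 7] / [5]
  Insert 2 (step 9): P = [1, 2, 9] / [3, 4] / [5, 6] / [7] / [8];  Q = [1, 2, 8] / [3, 6] / [4, 7] / [5] / [9]
Final shape: (3, 2, 2, 1, 1).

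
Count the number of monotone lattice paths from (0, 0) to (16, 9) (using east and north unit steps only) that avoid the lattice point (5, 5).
Number of paths = 1698995

Total paths from (0, 0) to (16, 9): C(25, 16) = 2042975. Paths through (5, 5): (paths (0, 0) → (5, 5)) × (paths (5, 5) → (16, 9)) = C(10, 5) · C(15, 11) = 252 · 1365 = 343980. Avoidance count = 2042975 − 343980 = 1698995.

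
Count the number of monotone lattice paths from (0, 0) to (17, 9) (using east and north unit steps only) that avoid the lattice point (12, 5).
Number of paths = 2344862

Total paths from (0, 0) to (17, 9): C(26, 17) = 3124550. Paths through (12, 5): (paths (0, 0) → (12, 5)) × (paths (12, 5) → (17, 9)) = C(17, 12) · C(9, 5) = 6188 · 126 = 779688. Avoidance count = 3124550 − 779688 = 2344862.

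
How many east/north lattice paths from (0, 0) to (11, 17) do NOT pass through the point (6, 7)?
Number of paths = 16321032

Total paths from (0, 0) to (11, 17): C(28, 11) = 21474180. Paths through (6, 7): (paths (0, 0) → (6, 7)) × (paths (6, 7) → (11, 17)) = C(13, 6) · C(15, 5) = 1716 · 3003 = 5153148. Avoidance count = 21474180 − 5153148 = 16321032.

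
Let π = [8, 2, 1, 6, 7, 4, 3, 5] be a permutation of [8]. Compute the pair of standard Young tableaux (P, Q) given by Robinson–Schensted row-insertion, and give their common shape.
P = [1, 3, 5] / [2, 4, 7] / [6] / [8];  Q = [1, 4, 5] / [2, 6, 8] / [3] / [7];  common shape = (3, 3, 1, 1)

Row-insert the values π_1, π_2, … into P one at a time, bumping the leftmost entry strictly greater than the inserted value down to the next row. The recording tableau Q records, in position (i, j), the step at which that cell was added to P.
  Insert 8 (step 1): P = [8];  Q = [1]
  Insert 2 (step 2): P = [2] / [8];  Q = [1] / [2]
  Insert 1 (step 3): P = [1] / [2] / [8];  Q = [1] / [2] / [3]
  Insert 6 (step 4): P = [1, 6] / [2] / [8];  Q = [1, 4] / [2] / [3]
  Insert 7 (step 5): P = [1, 6, 7] / [2] / [8];  Q = [1, 4, 5] / [2] / [3]
  Insert 4 (step 6): P = [1, 4, 7] / [2, 6] / [8];  Q = [1, 4, 5] / [2, 6] / [3]
  Insert 3 (step 7): P = [1, 3, 7] / [2, 4] / [6] / [8];  Q = [1, 4, 5] / [2, 6] / [3] / [7]
  Insert 5 (step 8): P = [1, 3, 5] / [2, 4, 7] / [6] / [8];  Q = [1, 4, 5] / [2, 6, 8] / [3] / [7]
Final shape: (3, 3, 1, 1).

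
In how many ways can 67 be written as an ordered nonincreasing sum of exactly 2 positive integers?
p(67, 2 parts) = 33

Partitions of n into exactly k parts are in bijection with partitions of n − k into at most k parts (subtract 1 from each part). So p(67, exactly 2) = p(65, parts ≤ 2). Computing via the recurrence p(m, j) = p(m, j−1) + p(m−j, j) gives 33.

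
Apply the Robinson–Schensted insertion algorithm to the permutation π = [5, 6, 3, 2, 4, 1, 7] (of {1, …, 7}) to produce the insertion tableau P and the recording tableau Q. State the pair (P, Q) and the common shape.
P = [1, 4, 7] / [2, 6] / [3] / [5];  Q = [1, 2, 7] / [3, 5] / [4] / [6];  common shape = (3, 2, 1, 1)

Row-insert the values π_1, π_2, … into P one at a time, bumping the leftmost entry strictly greater than the inserted value down to the next row. The recording tableau Q records, in position (i, j), the step at which that cell was added to P.
  Insert 5 (step 1): P = [5];  Q = [1]
  Insert 6 (step 2): P = [5, 6];  Q = [1, 2]
  Insert 3 (step 3): P = [3, 6] / [5];  Q = [1, 2] / [3]
  Insert 2 (step 4): P = [2, 6] / [3] / [5];  Q = [1, 2] / [3] / [4]
  Insert 4 (step 5): P = [2, 4] / [3, 6] / [5];  Q = [1, 2] / [3, 5] / [4]
  Insert 1 (step 6): P = [1, 4] / [2, 6] / [3] / [5];  Q = [1, 2] / [3, 5] / [4] / [6]
  Insert 7 (step 7): P = [1, 4, 7] / [2, 6] / [3] / [5];  Q = [1, 2, 7] / [3, 5] / [4] / [6]
Final shape: (3, 2, 1, 1).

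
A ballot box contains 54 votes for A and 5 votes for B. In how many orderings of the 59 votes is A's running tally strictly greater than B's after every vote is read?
Strict-lead orderings = 4157846

Total orderings of the 59 votes with 54 for A: C(59, 54) = 5006386. By the Bertrand ballot formula (Cycle Lemma / reflection principle), the number of orderings in which A is strictly ahead of B throughout is (p − q)/(p + q) · C(p + q, p) = (54 − 5)/(54 + 5) · 5006386 = 4157846.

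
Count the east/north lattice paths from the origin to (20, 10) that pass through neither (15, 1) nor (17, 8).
Number of paths = 19202993

Inclusion–exclusion. Total paths: C(30, 20) = 30045015. Through P₁: C(16, 15)·C(14, 5) = 32032. Through P₂: C(25, 17)·C(5, 3) = 10815750. Since P₁ is strictly southwest of P₂, a monotone path through both must visit P₁ then P₂; paths through both = C(16, 15)·C(9, 2)·C(5, 3) = 5760. Avoid both = 30045015 − 32032 − 10815750 + 5760 = 19202993.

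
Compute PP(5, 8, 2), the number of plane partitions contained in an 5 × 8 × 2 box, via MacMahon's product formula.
PP(5, 8, 2) = 429429

Evaluate the triple product over i = 1..5, j = 1..8, k = 1..2. The factors are (2/1) · (3/2) · (3/2) · (4/3) · (4/3) · (5/4) · (5/4) · (6/5) · … (80 factors total). The numerators and denominators telescope so the product is an integer; carrying out the multiplication exactly gives PP(5, 8, 2) = 429429.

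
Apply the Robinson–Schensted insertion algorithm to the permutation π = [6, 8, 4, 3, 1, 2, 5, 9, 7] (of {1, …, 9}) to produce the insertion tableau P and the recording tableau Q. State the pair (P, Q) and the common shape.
P = [1, 2, 5, 7] / [3, 8, 9] / [4] / [6];  Q = [1, 2, 7, 8] / [3, 6, 9] / [4] / [5];  common shape = (4, 3, 1, 1)

Row-insert the values π_1, π_2, … into P one at a time, bumping the leftmost entry strictly greater than the inserted value down to the next row. The recording tableau Q records, in position (i, j), the step at which that cell was added to P.
  Insert 6 (step 1): P = [6];  Q = [1]
  Insert 8 (step 2): P = [6, 8];  Q = [1, 2]
  Insert 4 (step 3): P = [4, 8] / [6];  Q = [1, 2] / [3]
  Insert 3 (step 4): P = [3, 8] / [4] / [6];  Q = [1, 2] / [3] / [4]
  Insert 1 (step 5): P = [1, 8] / [3] / [4] / [6];  Q = [1, 2] / [3] / [4] / [5]
  Insert 2 (step 6): P = [1, 2] / [3, 8] / [4] / [6];  Q = [1, 2] / [3, 6] / [4] / [5]
  Insert 5 (step 7): P = [1, 2, 5] / [3, 8] / [4] / [6];  Q = [1, 2, 7] / [3, 6] / [4] / [5]
  Insert 9 (step 8): P = [1, 2, 5, 9] / [3, 8] / [4] / [6];  Q = [1, 2, 7, 8] / [3, 6] / [4] / [5]
  Insert 7 (step 9): P = [1, 2, 5, 7] / [3, 8, 9] / [4] / [6];  Q = [1, 2, 7, 8] / [3, 6, 9] / [4] / [5]
Final shape: (4, 3, 1, 1).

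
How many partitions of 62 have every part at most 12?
p(62, parts ≤ 12) = 429636

Use the recurrence p(n, m) = p(n, m−1) + p(n−m, m): either the largest part is < m (count p(n, m−1)) or the largest part is exactly m (remove one copy of m, count p(n−m, m)). With p(0, ·) = 1 this gives p(62, parts ≤ 12) = 429636. (By conjugating Young diagrams, this also counts partitions of 62 into at most 12 parts.)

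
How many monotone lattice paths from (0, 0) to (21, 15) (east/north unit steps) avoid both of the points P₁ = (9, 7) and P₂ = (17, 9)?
Number of paths = 3578758260

Inclusion–exclusion. Total paths: C(36, 21) = 5567902560. Through P₁: C(16, 9)·C(20, 12) = 1441096800. Through P₂: C(26, 17)·C(10, 4) = 656155500. Since P₁ is strictly southwest of P₂, a monotone path through both must visit P₁ then P₂; paths through both = C(16, 9)·C(10, 8)·C(10, 4) = 108108000. Avoid both = 5567902560 − 1441096800 − 656155500 + 108108000 = 3578758260.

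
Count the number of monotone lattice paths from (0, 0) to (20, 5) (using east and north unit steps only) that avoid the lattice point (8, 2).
Number of paths = 32655

Total paths from (0, 0) to (20, 5): C(25, 20) = 53130. Paths through (8, 2): (paths (0, 0) → (8, 2)) × (paths (8, 2) → (20, 5)) = C(10, 8) · C(15, 12) = 45 · 455 = 20475. Avoidance count = 53130 − 20475 = 32655.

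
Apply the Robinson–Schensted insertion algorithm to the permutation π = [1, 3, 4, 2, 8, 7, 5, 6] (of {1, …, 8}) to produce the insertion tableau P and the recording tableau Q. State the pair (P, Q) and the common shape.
P = [1, 2, 4, 5, 6] / [3, 7] / [8];  Q = [1, 2, 3, 5, 8] / [4, 6] / [7];  common shape = (5, 2, 1)

Row-insert the values π_1, π_2, … into P one at a time, bumping the leftmost entry strictly greater than the inserted value down to the next row. The recording tableau Q records, in position (i, j), the step at which that cell was added to P.
  Insert 1 (step 1): P = [1];  Q = [1]
  Insert 3 (step 2): P = [1, 3];  Q = [1, 2]
  Insert 4 (step 3): P = [1, 3, 4];  Q = [1, 2, 3]
  Insert 2 (step 4): P = [1, 2, 4] / [3];  Q = [1, 2, 3] / [4]
  Insert 8 (step 5): P = [1, 2, 4, 8] / [3];  Q = [1, 2, 3, 5] / [4]
  Insert 7 (step 6): P = [1, 2, 4, 7] / [3, 8];  Q = [1, 2, 3, 5] / [4, 6]
  Insert 5 (step 7): P = [1, 2, 4, 5] / [3, 7] / [8];  Q = [1, 2, 3, 5] / [4, 6] / [7]
  Insert 6 (step 8): P = [1, 2, 4, 5, 6] / [3, 7] / [8];  Q = [1, 2, 3, 5, 8] / [4, 6] / [7]
Final shape: (5, 2, 1).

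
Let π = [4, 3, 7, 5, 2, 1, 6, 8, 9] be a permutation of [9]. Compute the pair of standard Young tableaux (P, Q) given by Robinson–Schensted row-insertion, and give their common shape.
P = [1, 5, 6, 8, 9] / [2, 7] / [3] / [4];  Q = [1, 3, 7, 8, 9] / [2, 4] / [5] / [6];  common shape = (5, 2, 1, 1)

Row-insert the values π_1, π_2, … into P one at a time, bumping the leftmost entry strictly greater than the inserted value down to the next row. The recording tableau Q records, in position (i, j), the step at which that cell was added to P.
  Insert 4 (step 1): P = [4];  Q = [1]
  Insert 3 (step 2): P = [3] / [4];  Q = [1] / [2]
  Insert 7 (step 3): P = [3, 7] / [4];  Q = [1, 3] / [2]
  Insert 5 (step 4): P = [3, 5] / [4, 7];  Q = [1, 3] / [2, 4]
  Insert 2 (step 5): P = [2, 5] / [3, 7] / [4];  Q = [1, 3] / [2, 4] / [5]
  Insert 1 (step 6): P = [1, 5] / [2, 7] / [3] / [4];  Q = [1, 3] / [2, 4] / [5] / [6]
  Insert 6 (step 7): P = [1, 5, 6] / [2, 7] / [3] / [4];  Q = [1, 3, 7] / [2, 4] / [5] / [6]
  Insert 8 (step 8): P = [1, 5, 6, 8] / [2, 7] / [3] / [4];  Q = [1, 3, 7, 8] / [2, 4] / [5] / [6]
  Insert 9 (step 9): P = [1, 5, 6, 8, 9] / [2, 7] / [3] / [4];  Q = [1, 3, 7, 8, 9] / [2, 4] / [5] / [6]
Final shape: (5, 2, 1, 1).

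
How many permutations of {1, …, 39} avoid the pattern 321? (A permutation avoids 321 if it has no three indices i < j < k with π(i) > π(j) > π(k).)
C_39 = 680425371729975800390

These 321-avoiding permutations are counted by the Catalan number C_n = (1/(n + 1)) · C(2n, n). For n = 39: C_39 = (1/40) · C(78, 39) = 27217014869199032015600/40 = 680425371729975800390.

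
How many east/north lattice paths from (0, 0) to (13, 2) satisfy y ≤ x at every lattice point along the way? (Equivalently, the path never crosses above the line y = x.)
Number of paths = 90

By the reflection principle (André's argument), the number of monotone paths to (13, 2) with n ≤ m that never go above y = x is C(15, 13) − C(15, 14) = 105 − 15 = 90.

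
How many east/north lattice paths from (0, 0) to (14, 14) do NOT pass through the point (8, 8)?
Number of paths = 28224720

Total paths from (0, 0) to (14, 14): C(28, 14) = 40116600. Paths through (8, 8): (paths (0, 0) → (8, 8)) × (paths (8, 8) → (14, 14)) = C(16, 8) · C(12, 6) = 12870 · 924 = 11891880. Avoidance count = 40116600 − 11891880 = 28224720.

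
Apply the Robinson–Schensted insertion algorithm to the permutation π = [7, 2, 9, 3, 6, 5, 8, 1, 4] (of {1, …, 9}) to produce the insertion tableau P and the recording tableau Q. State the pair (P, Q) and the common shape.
P = [1, 3, 4, 8] / [2, 5] / [6, 9] / [7];  Q = [1, 3, 5, 7] / [2, 4] / [6, 9] / [8];  common shape = (4, 2, 2, 1)

Row-insert the values π_1, π_2, … into P one at a time, bumping the leftmost entry strictly greater than the inserted value down to the next row. The recording tableau Q records, in position (i, j), the step at which that cell was added to P.
  Insert 7 (step 1): P = [7];  Q = [1]
  Insert 2 (step 2): P = [2] / [7];  Q = [1] / [2]
  Insert 9 (step 3): P = [2, 9] / [7];  Q = [1, 3] / [2]
  Insert 3 (step 4): P = [2, 3] / [7, 9];  Q = [1, 3] / [2, 4]
  Insert 6 (step 5): P = [2, 3, 6] / [7, 9];  Q = [1, 3, 5] / [2, 4]
  Insert 5 (step 6): P = [2, 3, 5] / [6, 9] / [7];  Q = [1, 3, 5] / [2, 4] / [6]
  Insert 8 (step 7): P = [2, 3, 5, 8] / [6, 9] / [7];  Q = [1, 3, 5, 7] / [2, 4] / [6]
  Insert 1 (step 8): P = [1, 3, 5, 8] / [2, 9] / [6] / [7];  Q = [1, 3, 5, 7] / [2, 4] / [6] / [8]
  Insert 4 (step 9): P = [1, 3, 4, 8] / [2, 5] / [6, 9] / [7];  Q = [1, 3, 5, 7] / [2, 4] / [6, 9] / [8]
Final shape: (4, 2, 2, 1).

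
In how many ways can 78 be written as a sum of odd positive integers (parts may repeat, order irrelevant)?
p_odd(78) = 64234

Enumerate partitions using only odd parts via the recurrence o(n, m) = o(n, m−2) + o(n−m, m) over odd m, starting from the largest odd part ≤ n. This gives p_odd(78) = 64234. (Euler's theorem: equals the count of distinct-part partitions.)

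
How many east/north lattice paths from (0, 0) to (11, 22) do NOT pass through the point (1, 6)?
Number of paths = 156354575

Total paths from (0, 0) to (11, 22): C(33, 11) = 193536720. Paths through (1, 6): (paths (0, 0) → (1, 6)) × (paths (1, 6) → (11, 22)) = C(7, 1) · C(26, 10) = 7 · 5311735 = 37182145. Avoidance count = 193536720 − 37182145 = 156354575.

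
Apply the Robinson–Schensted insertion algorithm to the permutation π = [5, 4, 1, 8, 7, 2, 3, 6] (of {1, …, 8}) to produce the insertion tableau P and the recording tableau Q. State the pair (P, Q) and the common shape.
P = [1, 2, 3, 6] / [4, 7] / [5, 8];  Q = [1, 4, 7, 8] / [2, 5] / [3, 6];  common shape = (4, 2, 2)

Row-insert the values π_1, π_2, … into P one at a time, bumping the leftmost entry strictly greater than the inserted value down to the next row. The recording tableau Q records, in position (i, j), the step at which that cell was added to P.
  Insert 5 (step 1): P = [5];  Q = [1]
  Insert 4 (step 2): P = [4] / [5];  Q = [1] / [2]
  Insert 1 (step 3): P = [1] / [4] / [5];  Q = [1] / [2] / [3]
  Insert 8 (step 4): P = [1, 8] / [4] / [5];  Q = [1, 4] / [2] / [3]
  Insert 7 (step 5): P = [1, 7] / [4, 8] / [5];  Q = [1, 4] / [2, 5] / [3]
  Insert 2 (step 6): P = [1, 2] / [4, 7] / [5, 8];  Q = [1, 4] / [2, 5] / [3, 6]
  Insert 3 (step 7): P = [1, 2, 3] / [4, 7] / [5, 8];  Q = [1, 4, 7] / [2, 5] / [3, 6]
  Insert 6 (step 8): P = [1, 2, 3, 6] / [4, 7] / [5, 8];  Q = [1, 4, 7, 8] / [2, 5] / [3, 6]
Final shape: (4, 2, 2).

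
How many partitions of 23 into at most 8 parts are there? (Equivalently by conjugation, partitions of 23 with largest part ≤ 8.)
p(23, parts ≤ 8) = 764

Use the recurrence p(n, m) = p(n, m−1) + p(n−m, m): either the largest part is < m (count p(n, m−1)) or the largest part is exactly m (remove one copy of m, count p(n−m, m)). With p(0, ·) = 1 this gives p(23, parts ≤ 8) = 764. (By conjugating Young diagrams, this also counts partitions of 23 into at most 8 parts.)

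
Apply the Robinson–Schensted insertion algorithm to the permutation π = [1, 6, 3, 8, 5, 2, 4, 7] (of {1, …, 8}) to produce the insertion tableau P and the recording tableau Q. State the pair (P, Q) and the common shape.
P = [1, 2, 4, 7] / [3, 5] / [6, 8];  Q = [1, 2, 4, 8] / [3, 5] / [6, 7];  common shape = (4, 2, 2)

Row-insert the values π_1, π_2, … into P one at a time, bumping the leftmost entry strictly greater than the inserted value down to the next row. The recording tableau Q records, in position (i, j), the step at which that cell was added to P.
  Insert 1 (step 1): P = [1];  Q = [1]
  Insert 6 (step 2): P = [1, 6];  Q = [1, 2]
  Insert 3 (step 3): P = [1, 3] / [6];  Q = [1, 2] / [3]
  Insert 8 (step 4): P = [1, 3, 8] / [6];  Q = [1, 2, 4] / [3]
  Insert 5 (step 5): P = [1, 3, 5] / [6, 8];  Q = [1, 2, 4] / [3, 5]
  Insert 2 (step 6): P = [1, 2, 5] / [3, 8] / [6];  Q = [1, 2, 4] / [3, 5] / [6]
  Insert 4 (step 7): P = [1, 2, 4] / [3, 5] / [6, 8];  Q = [1, 2, 4] / [3, 5] / [6, 7]
  Insert 7 (step 8): P = [1, 2, 4, 7] / [3, 5] / [6, 8];  Q = [1, 2, 4, 8] / [3, 5] / [6, 7]
Final shape: (4, 2, 2).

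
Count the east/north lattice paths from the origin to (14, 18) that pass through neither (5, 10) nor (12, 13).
Number of paths = 296793930

Inclusion–exclusion. Total paths: C(32, 14) = 471435600. Through P₁: C(15, 5)·C(17, 9) = 73002930. Through P₂: C(25, 12)·C(7, 2) = 109206300. Since P₁ is strictly southwest of P₂, a monotone path through both must visit P₁ then P₂; paths through both = C(15, 5)·C(10, 7)·C(7, 2) = 7567560. Avoid both = 471435600 − 73002930 − 109206300 + 7567560 = 296793930.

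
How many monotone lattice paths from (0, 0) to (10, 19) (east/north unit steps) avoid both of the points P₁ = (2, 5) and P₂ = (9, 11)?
Number of paths = 12127524

Inclusion–exclusion. Total paths: C(29, 10) = 20030010. Through P₁: C(7, 2)·C(22, 8) = 6715170. Through P₂: C(20, 9)·C(9, 1) = 1511640. Since P₁ is strictly southwest of P₂, a monotone path through both must visit P₁ then P₂; paths through both = C(7, 2)·C(13, 7)·C(9, 1) = 324324. Avoid both = 20030010 − 6715170 − 1511640 + 324324 = 12127524.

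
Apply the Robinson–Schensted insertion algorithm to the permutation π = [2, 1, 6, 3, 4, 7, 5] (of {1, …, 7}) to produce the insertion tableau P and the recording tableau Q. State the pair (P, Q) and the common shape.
P = [1, 3, 4, 5] / [2, 6, 7];  Q = [1, 3, 5, 6] / [2, 4, 7];  common shape = (4, 3)

Row-insert the values π_1, π_2, … into P one at a time, bumping the leftmost entry strictly greater than the inserted value down to the next row. The recording tableau Q records, in position (i, j), the step at which that cell was added to P.
  Insert 2 (step 1): P = [2];  Q = [1]
  Insert 1 (step 2): P = [1] / [2];  Q = [1] / [2]
  Insert 6 (step 3): P = [1, 6] / [2];  Q = [1, 3] / [2]
  Insert 3 (step 4): P = [1, 3] / [2, 6];  Q = [1, 3] / [2, 4]
  Insert 4 (step 5): P = [1, 3, 4] / [2, 6];  Q = [1, 3, 5] / [2, 4]
  Insert 7 (step 6): P = [1, 3, 4, 7] / [2, 6];  Q = [1, 3, 5, 6] / [2, 4]
  Insert 5 (step 7): P = [1, 3, 4, 5] / [2, 6, 7];  Q = [1, 3, 5, 6] / [2, 4, 7]
Final shape: (4, 3).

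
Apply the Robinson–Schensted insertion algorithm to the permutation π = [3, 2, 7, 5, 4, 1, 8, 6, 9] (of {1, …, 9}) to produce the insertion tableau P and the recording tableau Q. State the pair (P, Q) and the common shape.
P = [1, 4, 6, 9] / [2, 5, 8] / [3] / [7];  Q = [1, 3, 7, 9] / [2, 4, 8] / [5] / [6];  common shape = (4, 3, 1, 1)

Row-insert the values π_1, π_2, … into P one at a time, bumping the leftmost entry strictly greater than the inserted value down to the next row. The recording tableau Q records, in position (i, j), the step at which that cell was added to P.
  Insert 3 (step 1): P = [3];  Q = [1]
  Insert 2 (step 2): P = [2] / [3];  Q = [1] / [2]
  Insert 7 (step 3): P = [2, 7] / [3];  Q = [1, 3] / [2]
  Insert 5 (step 4): P = [2, 5] / [3, 7];  Q = [1, 3] / [2, 4]
  Insert 4 (step 5): P = [2, 4] / [3, 5] / [7];  Q = [1, 3] / [2, 4] / [5]
  Insert 1 (step 6): P = [1, 4] / [2, 5] / [3] / [7];  Q = [1, 3] / [2, 4] / [5] / [6]
  Insert 8 (step 7): P = [1, 4, 8] / [2, 5] / [3] / [7];  Q = [1, 3, 7] / [2, 4] / [5] / [6]
  Insert 6 (step 8): P = [1, 4, 6] / [2, 5, 8] / [3] / [7];  Q = [1, 3, 7] / [2, 4, 8] / [5] / [6]
  Insert 9 (step 9): P = [1, 4, 6, 9] / [2, 5, 8] / [3] / [7];  Q = [1, 3, 7, 9] / [2, 4, 8] / [5] / [6]
Final shape: (4, 3, 1, 1).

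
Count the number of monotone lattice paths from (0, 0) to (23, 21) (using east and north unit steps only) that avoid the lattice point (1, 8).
Number of paths = 1999329359880

Total paths from (0, 0) to (23, 21): C(44, 23) = 2012616400080. Paths through (1, 8): (paths (0, 0) → (1, 8)) × (paths (1, 8) → (23, 21)) = C(9, 1) · C(35, 22) = 9 · 1476337800 = 13287040200. Avoidance count = 2012616400080 − 13287040200 = 1999329359880.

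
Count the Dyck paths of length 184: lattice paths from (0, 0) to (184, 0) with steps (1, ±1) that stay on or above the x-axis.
C_92 = 15487357822491889407128326963778343232013931127835600

These Dyck paths are counted by the Catalan number C_n = (1/(n + 1)) · C(2n, n). For n = 92: C_92 = (1/93) · C(184, 92) = 1440324277491745714862934407631385920577295594888710800/93 = 15487357822491889407128326963778343232013931127835600.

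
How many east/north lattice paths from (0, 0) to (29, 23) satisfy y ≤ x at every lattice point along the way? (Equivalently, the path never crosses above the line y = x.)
Number of paths = 82336410323440

By the reflection principle (André's argument), the number of monotone paths to (29, 23) with n ≤ m that never go above y = x is C(52, 29) − C(52, 30) = 352870329957600 − 270533919634160 = 82336410323440.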